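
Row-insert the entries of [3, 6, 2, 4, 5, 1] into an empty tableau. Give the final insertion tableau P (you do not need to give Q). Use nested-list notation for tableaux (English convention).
P = [[1, 4, 5], [2, 6], [3]]

Insert 3: appended to row 1. P = [[3]].
Insert 6: appended to row 1. P = [[3, 6]].
Insert 2: 2 bumps 3 from row 1; 3 starts row 2. P = [[2, 6], [3]].
Insert 4: 4 bumps 6 from row 1; 6 appends to row 2. P = [[2, 4], [3, 6]].
Insert 5: appended to row 1. P = [[2, 4, 5], [3, 6]].
Insert 1: 1 bumps 2 from row 1; 2 bumps 3 from row 2; 3 starts row 3. P = [[1, 4, 5], [2, 6], [3]].

So P = [[1, 4, 5], [2, 6], [3]].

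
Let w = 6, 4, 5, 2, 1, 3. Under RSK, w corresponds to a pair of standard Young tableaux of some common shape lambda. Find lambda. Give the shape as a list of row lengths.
Row-insert each entry into an empty tableau.

After inserting 6: P = [[6]].
After inserting 4: P = [[4], [6]].
After inserting 5: P = [[4, 5], [6]].
After inserting 2: P = [[2, 5], [4], [6]].
After inserting 1: P = [[1, 5], [2], [4], [6]].
After inserting 3: P = [[1, 3], [2, 5], [4], [6]].

The final insertion tableau P = [[1, 3], [2, 5], [4], [6]] has shape [2, 2, 1, 1].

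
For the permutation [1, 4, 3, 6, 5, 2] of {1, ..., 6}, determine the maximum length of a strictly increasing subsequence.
3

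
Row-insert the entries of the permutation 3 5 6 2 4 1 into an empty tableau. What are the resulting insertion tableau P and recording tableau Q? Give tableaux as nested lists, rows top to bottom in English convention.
P = [[1, 4, 6], [2, 5], [3]], Q = [[1, 2, 3], [4, 5], [6]]

Insert each entry of the permutation into P by Schensted row insertion, recording in Q the position of each new cell.

Insert 3: appended to row 1. P = [[3]], Q = [[1]].
Insert 5: appended to row 1. P = [[3, 5]], Q = [[1, 2]].
Insert 6: appended to row 1. P = [[3, 5, 6]], Q = [[1, 2, 3]].
Insert 2: 2 bumps 3 from row 1; 3 starts row 2. P = [[2, 5, 6], [3]], Q = [[1, 2, 3], [4]].
Insert 4: 4 bumps 5 from row 1; 5 appends to row 2. P = [[2, 4, 6], [3, 5]], Q = [[1, 2, 3], [4, 5]].
Insert 1: 1 bumps 2 from row 1; 2 bumps 3 from row 2; 3 starts row 3. P = [[1, 4, 6], [2, 5], [3]], Q = [[1, 2, 3], [4, 5], [6]].

So P = [[1, 4, 6], [2, 5], [3]], Q = [[1, 2, 3], [4, 5], [6]].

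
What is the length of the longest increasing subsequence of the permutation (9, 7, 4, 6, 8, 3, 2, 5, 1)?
3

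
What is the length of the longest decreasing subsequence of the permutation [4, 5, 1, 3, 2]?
3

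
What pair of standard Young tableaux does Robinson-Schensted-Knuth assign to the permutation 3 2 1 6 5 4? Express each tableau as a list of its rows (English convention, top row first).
Insert each entry of the permutation into P by Schensted row insertion, recording in Q the position of each new cell.

Insert 3: appended to row 1. P = [[3]], Q = [[1]].
Insert 2: 2 bumps 3 from row 1; 3 starts row 2. P = [[2], [3]], Q = [[1], [2]].
Insert 1: 1 bumps 2 from row 1; 2 bumps 3 from row 2; 3 starts row 3. P = [[1], [2], [3]], Q = [[1], [2], [3]].
Insert 6: appended to row 1. P = [[1, 6], [2], [3]], Q = [[1, 4], [2], [3]].
Insert 5: 5 bumps 6 from row 1; 6 appends to row 2. P = [[1, 5], [2, 6], [3]], Q = [[1, 4], [2, 5], [3]].
Insert 4: 4 bumps 5 from row 1; 5 bumps 6 from row 2; 6 appends to row 3. P = [[1, 4], [2, 5], [3, 6]], Q = [[1, 4], [2, 5], [3, 6]].

So P = [[1, 4], [2, 5], [3, 6]], Q = [[1, 4], [2, 5], [3, 6]].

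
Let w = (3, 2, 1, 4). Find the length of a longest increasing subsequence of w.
2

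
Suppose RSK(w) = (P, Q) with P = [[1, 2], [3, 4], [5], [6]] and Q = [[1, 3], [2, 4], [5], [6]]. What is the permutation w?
Reverse RSK: for i = n, n-1, ..., 1, locate i in Q, remove the corresponding corner cell from P, and reverse-bump its entry up through P; the value ejected from row 1 is w(i).

So w = 3 1 6 5 4 2.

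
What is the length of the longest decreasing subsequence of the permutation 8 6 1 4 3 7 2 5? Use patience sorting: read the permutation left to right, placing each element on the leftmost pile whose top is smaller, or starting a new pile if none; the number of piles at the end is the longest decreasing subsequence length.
8: new pile. tops = [8]
6: new pile. tops = [8, 6]
1: new pile. tops = [8, 6, 1]
4: onto pile 3 (replacing 1). tops = [8, 6, 4]
3: new pile. tops = [8, 6, 4, 3]
7: onto pile 2 (replacing 6). tops = [8, 7, 4, 3]
2: new pile. tops = [8, 7, 4, 3, 2]
5: onto pile 3 (replacing 4). tops = [8, 7, 5, 3, 2]

5 piles, so the longest decreasing subsequence has length 5.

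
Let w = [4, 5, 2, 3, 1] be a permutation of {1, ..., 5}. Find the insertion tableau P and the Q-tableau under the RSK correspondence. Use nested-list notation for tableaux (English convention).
Insert each entry of the permutation into P by Schensted row insertion, recording in Q the position of each new cell.

Insert 4: appended to row 1. P = [[4]].
Insert 5: appended to row 1. P = [[4, 5]].
Insert 2: 2 bumps 4 from row 1; 4 starts row 2. P = [[2, 5], [4]].
Insert 3: 3 bumps 5 from row 1; 5 appends to row 2. P = [[2, 3], [4, 5]].
Insert 1: 1 bumps 2 from row 1; 2 bumps 4 from row 2; 4 starts row 3. P = [[1, 3], [2, 5], [4]].

So P = [[1, 3], [2, 5], [4]], Q = [[1, 2], [3, 4], [5]].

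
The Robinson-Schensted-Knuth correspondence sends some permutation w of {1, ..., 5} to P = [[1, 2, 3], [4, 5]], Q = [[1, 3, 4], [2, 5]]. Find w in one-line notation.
4 1 2 5 3

Reverse the RSK construction: for i from n down to 1, find the cell of Q containing i, remove the entry at that cell from P, and reverse-bump it up through P; the value ejected from row 1 is w(i).

Step i=5: Q has 5 at row 2, column 2; remove 5 from row 2 of P and reverse-bump: 5 enters row 1 and ejects 3. So w(5) = 3. P is now [[1, 2, 5], [4]].
Step i=4: Q has 4 at row 1, column 3; remove that cell from P, ejecting 5. So w(4) = 5. P is now [[1, 2], [4]].
Step i=3: Q has 3 at row 1, column 2; remove that cell from P, ejecting 2. So w(3) = 2. P is now [[1], [4]].
Step i=2: Q has 2 at row 2, column 1; remove 4 from row 2 of P and reverse-bump: 4 enters row 1 and ejects 1. So w(2) = 1. P is now [[4]].
Step i=1: Q has 1 at row 1, column 1; remove that cell from P, ejecting 4. So w(1) = 4. P is now [].

So w = 4 1 2 5 3.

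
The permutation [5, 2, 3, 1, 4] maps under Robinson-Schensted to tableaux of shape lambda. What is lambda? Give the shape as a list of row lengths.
[3, 1, 1]

Row-insert each entry into an empty tableau.

After inserting 5: P = [[5]].
After inserting 2: P = [[2], [5]].
After inserting 3: P = [[2, 3], [5]].
After inserting 1: P = [[1, 3], [2], [5]].
After inserting 4: P = [[1, 3, 4], [2], [5]].

The final insertion tableau P = [[1, 3, 4], [2], [5]] has shape [3, 1, 1].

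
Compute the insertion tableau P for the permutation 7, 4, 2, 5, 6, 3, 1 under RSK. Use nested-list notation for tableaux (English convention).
P = [[1, 3, 6], [2, 5], [4], [7]]

Insert 7: appended to row 1. P = [[7]].
Insert 4: 4 bumps 7 from row 1; 7 starts row 2. P = [[4], [7]].
Insert 2: 2 bumps 4 from row 1; 4 bumps 7 from row 2; 7 starts row 3. P = [[2], [4], [7]].
Insert 5: appended to row 1. P = [[2, 5], [4], [7]].
Insert 6: appended to row 1. P = [[2, 5, 6], [4], [7]].
Insert 3: 3 bumps 5 from row 1; 5 appends to row 2. P = [[2, 3, 6], [4, 5], [7]].
Insert 1: 1 bumps 2 from row 1; 2 bumps 4 from row 2; 4 bumps 7 from row 3; 7 starts row 4. P = [[1, 3, 6], [2, 5], [4], [7]].

So P = [[1, 3, 6], [2, 5], [4], [7]].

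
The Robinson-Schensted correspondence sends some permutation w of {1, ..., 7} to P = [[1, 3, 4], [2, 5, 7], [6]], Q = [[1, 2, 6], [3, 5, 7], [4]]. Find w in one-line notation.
Reverse the RSK construction: for i from n down to 1, find the cell of Q containing i, remove the entry at that cell from P, and reverse-bump it up through P; the value ejected from row 1 is w(i).

Step i=7: Q has 7 at row 2, column 3; remove 7 from row 2 of P and reverse-bump: 7 enters row 1 and ejects 4. So w(7) = 4. P is now [[1, 3, 7], [2, 5], [6]].
Step i=6: Q has 6 at row 1, column 3; remove that cell from P, ejecting 7. So w(6) = 7. P is now [[1, 3], [2, 5], [6]].
Step i=5: Q has 5 at row 2, column 2; remove 5 from row 2 of P and reverse-bump: 5 enters row 1 and ejects 3. So w(5) = 3. P is now [[1, 5], [2], [6]].
Step i=4: Q has 4 at row 3, column 1; remove 6 from row 3 of P and reverse-bump: 6 enters row 2 and ejects 2; 2 enters row 1 and ejects 1. So w(4) = 1. P is now [[2, 5], [6]].
Step i=3: Q has 3 at row 2, column 1; remove 6 from row 2 of P and reverse-bump: 6 enters row 1 and ejects 5. So w(3) = 5. P is now [[2, 6]].
Step i=2: Q has 2 at row 1, column 2; remove that cell from P, ejecting 6. So w(2) = 6. P is now [[2]].
Step i=1: Q has 1 at row 1, column 1; remove that cell from P, ejecting 2. So w(1) = 2. P is now [].

So w = 2 6 5 1 3 7 4.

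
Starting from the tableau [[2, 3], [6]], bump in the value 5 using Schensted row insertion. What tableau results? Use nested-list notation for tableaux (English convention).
5 is larger than every entry of row 1, so it is appended to row 1. The new tableau is [[2, 3, 5], [6]].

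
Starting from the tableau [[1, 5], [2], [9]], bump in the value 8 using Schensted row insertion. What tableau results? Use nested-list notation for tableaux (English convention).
[[1, 5, 8], [2], [9]]

8 is larger than every entry of row 1, so it is appended to row 1. The new tableau is [[1, 5, 8], [2], [9]].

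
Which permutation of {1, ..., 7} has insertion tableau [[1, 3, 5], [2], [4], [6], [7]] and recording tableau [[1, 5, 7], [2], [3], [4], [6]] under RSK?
7 6 4 2 3 1 5

Reverse the RSK construction: for i from n down to 1, find the cell of Q containing i, remove the entry at that cell from P, and reverse-bump it up through P; the value ejected from row 1 is w(i).

Step i=7: Q has 7 at row 1, column 3; remove that cell from P, ejecting 5. So w(7) = 5. P is now [[1, 3], [2], [4], [6], [7]].
Step i=6: Q has 6 at row 5, column 1; remove 7 from row 5 of P and reverse-bump: 7 enters row 4 and ejects 6; 6 enters row 3 and ejects 4; 4 enters row 2 and ejects 2; 2 enters row 1 and ejects 1. So w(6) = 1. P is now [[2, 3], [4], [6], [7]].
Step i=5: Q has 5 at row 1, column 2; remove that cell from P, ejecting 3. So w(5) = 3. P is now [[2], [4], [6], [7]].
Step i=4: Q has 4 at row 4, column 1; remove 7 from row 4 of P and reverse-bump: 7 enters row 3 and ejects 6; 6 enters row 2 and ejects 4; 4 enters row 1 and ejects 2. So w(4) = 2. P is now [[4], [6], [7]].
Step i=3: Q has 3 at row 3, column 1; remove 7 from row 3 of P and reverse-bump: 7 enters row 2 and ejects 6; 6 enters row 1 and ejects 4. So w(3) = 4. P is now [[6], [7]].
Step i=2: Q has 2 at row 2, column 1; remove 7 from row 2 of P and reverse-bump: 7 enters row 1 and ejects 6. So w(2) = 6. P is now [[7]].
Step i=1: Q has 1 at row 1, column 1; remove that cell from P, ejecting 7. So w(1) = 7. P is now [].

So w = 7 6 4 2 3 1 5.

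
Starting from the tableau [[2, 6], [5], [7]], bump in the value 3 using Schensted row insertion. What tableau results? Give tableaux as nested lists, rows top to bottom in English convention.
In row 1, 3 replaces 6 (the leftmost entry greater than 3); 6 is bumped to row 2. 6 is appended to row 2. The new tableau is [[2, 3], [5, 6], [7]].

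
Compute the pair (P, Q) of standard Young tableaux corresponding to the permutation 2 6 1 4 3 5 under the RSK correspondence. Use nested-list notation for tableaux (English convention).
Insert each entry of the permutation into P by Schensted row insertion, recording in Q the position of each new cell.

Insert 2: appended to row 1. P = [[2]], Q = [[1]].
Insert 6: appended to row 1. P = [[2, 6]], Q = [[1, 2]].
Insert 1: 1 bumps 2 from row 1; 2 starts row 2. P = [[1, 6], [2]], Q = [[1, 2], [3]].
Insert 4: 4 bumps 6 from row 1; 6 appends to row 2. P = [[1, 4], [2, 6]], Q = [[1, 2], [3, 4]].
Insert 3: 3 bumps 4 from row 1; 4 bumps 6 from row 2; 6 starts row 3. P = [[1, 3], [2, 4], [6]], Q = [[1, 2], [3, 4], [5]].
Insert 5: appended to row 1. P = [[1, 3, 5], [2, 4], [6]], Q = [[1, 2, 6], [3, 4], [5]].

So P = [[1, 3, 5], [2, 4], [6]], Q = [[1, 2, 6], [3, 4], [5]].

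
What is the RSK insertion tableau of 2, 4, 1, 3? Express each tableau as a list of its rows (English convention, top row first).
P = [[1, 3], [2, 4]]

Insert 2: appended to row 1. P = [[2]].
Insert 4: appended to row 1. P = [[2, 4]].
Insert 1: 1 bumps 2 from row 1; 2 starts row 2. P = [[1, 4], [2]].
Insert 3: 3 bumps 4 from row 1; 4 appends to row 2. P = [[1, 3], [2, 4]].

So P = [[1, 3], [2, 4]].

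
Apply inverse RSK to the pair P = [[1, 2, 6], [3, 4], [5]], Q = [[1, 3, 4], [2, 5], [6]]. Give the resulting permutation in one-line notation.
Reverse the RSK construction: for i from n down to 1, find the cell of Q containing i, remove the entry at that cell from P, and reverse-bump it up through P; the value ejected from row 1 is w(i).

Step i=6: Q has 6 at row 3, column 1; remove 5 from row 3 of P and reverse-bump: 5 enters row 2 and ejects 4; 4 enters row 1 and ejects 2. So w(6) = 2. P is now [[1, 4, 6], [3, 5]].
Step i=5: Q has 5 at row 2, column 2; remove 5 from row 2 of P and reverse-bump: 5 enters row 1 and ejects 4. So w(5) = 4. P is now [[1, 5, 6], [3]].
Step i=4: Q has 4 at row 1, column 3; remove that cell from P, ejecting 6. So w(4) = 6. P is now [[1, 5], [3]].
Step i=3: Q has 3 at row 1, column 2; remove that cell from P, ejecting 5. So w(3) = 5. P is now [[1], [3]].
Step i=2: Q has 2 at row 2, column 1; remove 3 from row 2 of P and reverse-bump: 3 enters row 1 and ejects 1. So w(2) = 1. P is now [[3]].
Step i=1: Q has 1 at row 1, column 1; remove that cell from P, ejecting 3. So w(1) = 3. P is now [].

So w = 3 1 5 6 4 2.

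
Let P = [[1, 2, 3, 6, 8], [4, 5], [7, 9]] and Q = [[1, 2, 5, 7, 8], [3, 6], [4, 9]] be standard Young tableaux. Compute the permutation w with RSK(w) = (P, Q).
Reverse the RSK construction: for i from n down to 1, find the cell of Q containing i, remove the entry at that cell from P, and reverse-bump it up through P; the value ejected from row 1 is w(i).

Step i=9: Q has 9 at row 3, column 2; remove 9 from row 3 of P and reverse-bump: 9 enters row 2 and ejects 5; 5 enters row 1 and ejects 3. So w(9) = 3. P is now [[1, 2, 5, 6, 8], [4, 9], [7]].
Step i=8: Q has 8 at row 1, column 5; remove that cell from P, ejecting 8. So w(8) = 8. P is now [[1, 2, 5, 6], [4, 9], [7]].
Step i=7: Q has 7 at row 1, column 4; remove that cell from P, ejecting 6. So w(7) = 6. P is now [[1, 2, 5], [4, 9], [7]].
Step i=6: Q has 6 at row 2, column 2; remove 9 from row 2 of P and reverse-bump: 9 enters row 1 and ejects 5. So w(6) = 5. P is now [[1, 2, 9], [4], [7]].
Step i=5: Q has 5 at row 1, column 3; remove that cell from P, ejecting 9. So w(5) = 9. P is now [[1, 2], [4], [7]].
Step i=4: Q has 4 at row 3, column 1; remove 7 from row 3 of P and reverse-bump: 7 enters row 2 and ejects 4; 4 enters row 1 and ejects 2. So w(4) = 2. P is now [[1, 4], [7]].
Step i=3: Q has 3 at row 2, column 1; remove 7 from row 2 of P and reverse-bump: 7 enters row 1 and ejects 4. So w(3) = 4. P is now [[1, 7]].
Step i=2: Q has 2 at row 1, column 2; remove that cell from P, ejecting 7. So w(2) = 7. P is now [[1]].
Step i=1: Q has 1 at row 1, column 1; remove that cell from P, ejecting 1. So w(1) = 1. P is now [].

So w = 1 7 4 2 9 5 6 8 3.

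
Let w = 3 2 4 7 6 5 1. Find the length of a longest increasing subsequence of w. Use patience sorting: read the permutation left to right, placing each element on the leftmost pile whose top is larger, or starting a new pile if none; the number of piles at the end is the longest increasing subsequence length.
3

3: new pile. tops = [3]
2: onto pile 1 (replacing 3). tops = [2]
4: new pile. tops = [2, 4]
7: new pile. tops = [2, 4, 7]
6: onto pile 3 (replacing 7). tops = [2, 4, 6]
5: onto pile 3 (replacing 6). tops = [2, 4, 5]
1: onto pile 1 (replacing 2). tops = [1, 4, 5]

3 piles, so the longest increasing subsequence has length 3.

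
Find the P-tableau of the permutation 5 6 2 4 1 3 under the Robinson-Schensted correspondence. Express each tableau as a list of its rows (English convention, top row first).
P = [[1, 3], [2, 4], [5, 6]]

Insert 5: appended to row 1. P = [[5]].
Insert 6: appended to row 1. P = [[5, 6]].
Insert 2: 2 bumps 5 from row 1; 5 starts row 2. P = [[2, 6], [5]].
Insert 4: 4 bumps 6 from row 1; 6 appends to row 2. P = [[2, 4], [5, 6]].
Insert 1: 1 bumps 2 from row 1; 2 bumps 5 from row 2; 5 starts row 3. P = [[1, 4], [2, 6], [5]].
Insert 3: 3 bumps 4 from row 1; 4 bumps 6 from row 2; 6 appends to row 3. P = [[1, 3], [2, 4], [5, 6]].

So P = [[1, 3], [2, 4], [5, 6]].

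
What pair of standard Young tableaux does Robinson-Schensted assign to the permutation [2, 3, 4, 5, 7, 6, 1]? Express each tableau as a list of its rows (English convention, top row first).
Insert each entry of the permutation into P by Schensted row insertion, recording in Q the position of each new cell.

After inserting 2: P = [[2]].
After inserting 3: P = [[2, 3]].
After inserting 4: P = [[2, 3, 4]].
After inserting 5: P = [[2, 3, 4, 5]].
After inserting 7: P = [[2, 3, 4, 5, 7]].
After inserting 6: P = [[2, 3, 4, 5, 6], [7]].
After inserting 1: P = [[1, 3, 4, 5, 6], [2], [7]].

So P = [[1, 3, 4, 5, 6], [2], [7]], Q = [[1, 2, 3, 4, 5], [6], [7]].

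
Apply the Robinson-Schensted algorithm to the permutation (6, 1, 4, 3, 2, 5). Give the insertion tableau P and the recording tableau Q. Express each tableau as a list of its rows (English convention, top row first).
Insert each entry of the permutation into P by Schensted row insertion, recording in Q the position of each new cell.

Insert 6: appended to row 1. P = [[6]].
Insert 1: 1 bumps 6 from row 1; 6 starts row 2. P = [[1], [6]].
Insert 4: appended to row 1. P = [[1, 4], [6]].
Insert 3: 3 bumps 4 from row 1; 4 bumps 6 from row 2; 6 starts row 3. P = [[1, 3], [4], [6]].
Insert 2: 2 bumps 3 from row 1; 3 bumps 4 from row 2; 4 bumps 6 from row 3; 6 starts row 4. P = [[1, 2], [3], [4], [6]].
Insert 5: appended to row 1. P = [[1, 2, 5], [3], [4], [6]].

So P = [[1, 2, 5], [3], [4], [6]], Q = [[1, 3, 6], [2], [4], [5]].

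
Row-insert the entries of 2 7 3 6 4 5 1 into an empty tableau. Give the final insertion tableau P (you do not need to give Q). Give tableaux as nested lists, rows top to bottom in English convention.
Insert 2: appended to row 1. P = [[2]].
Insert 7: appended to row 1. P = [[2, 7]].
Insert 3: 3 bumps 7 from row 1; 7 starts row 2. P = [[2, 3], [7]].
Insert 6: appended to row 1. P = [[2, 3, 6], [7]].
Insert 4: 4 bumps 6 from row 1; 6 bumps 7 from row 2; 7 starts row 3. P = [[2, 3, 4], [6], [7]].
Insert 5: appended to row 1. P = [[2, 3, 4, 5], [6], [7]].
Insert 1: 1 bumps 2 from row 1; 2 bumps 6 from row 2; 6 bumps 7 from row 3; 7 starts row 4. P = [[1, 3, 4, 5], [2], [6], [7]].

So P = [[1, 3, 4, 5], [2], [6], [7]].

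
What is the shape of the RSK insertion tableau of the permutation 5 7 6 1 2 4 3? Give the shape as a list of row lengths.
Row-insert each entry into an empty tableau.

After inserting 5: P = [[5]].
After inserting 7: P = [[5, 7]].
After inserting 6: P = [[5, 6], [7]].
After inserting 1: P = [[1, 6], [5], [7]].
After inserting 2: P = [[1, 2], [5, 6], [7]].
After inserting 4: P = [[1, 2, 4], [5, 6], [7]].
After inserting 3: P = [[1, 2, 3], [4, 6], [5], [7]].

The final insertion tableau P = [[1, 2, 3], [4, 6], [5], [7]] has shape [3, 2, 1, 1].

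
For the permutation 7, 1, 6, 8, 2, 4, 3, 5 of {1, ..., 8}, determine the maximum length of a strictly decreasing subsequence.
4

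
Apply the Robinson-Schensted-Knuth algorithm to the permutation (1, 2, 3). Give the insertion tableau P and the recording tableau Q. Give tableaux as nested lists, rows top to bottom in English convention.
Insert each entry of the permutation into P by Schensted row insertion, recording in Q the position of each new cell.

Insert 1: appended to row 1. P = [[1]].
Insert 2: appended to row 1. P = [[1, 2]].
Insert 3: appended to row 1. P = [[1, 2, 3]].

So P = [[1, 2, 3]], Q = [[1, 2, 3]].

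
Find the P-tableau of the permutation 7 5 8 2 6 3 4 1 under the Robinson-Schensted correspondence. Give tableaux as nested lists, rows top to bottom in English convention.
P = [[1, 3, 4], [2, 6], [5, 8], [7]]

Insert 7: appended to row 1. P = [[7]].
Insert 5: 5 bumps 7 from row 1; 7 starts row 2. P = [[5], [7]].
Insert 8: appended to row 1. P = [[5, 8], [7]].
Insert 2: 2 bumps 5 from row 1; 5 bumps 7 from row 2; 7 starts row 3. P = [[2, 8], [5], [7]].
Insert 6: 6 bumps 8 from row 1; 8 appends to row 2. P = [[2, 6], [5, 8], [7]].
Insert 3: 3 bumps 6 from row 1; 6 bumps 8 from row 2; 8 appends to row 3. P = [[2, 3], [5, 6], [7, 8]].
Insert 4: appended to row 1. P = [[2, 3, 4], [5, 6], [7, 8]].
Insert 1: 1 bumps 2 from row 1; 2 bumps 5 from row 2; 5 bumps 7 from row 3; 7 starts row 4. P = [[1, 3, 4], [2, 6], [5, 8], [7]].

So P = [[1, 3, 4], [2, 6], [5, 8], [7]].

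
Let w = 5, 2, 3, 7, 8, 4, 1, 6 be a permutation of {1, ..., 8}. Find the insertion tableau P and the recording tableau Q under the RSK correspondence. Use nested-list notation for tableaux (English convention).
P = [[1, 3, 4, 6], [2, 7, 8], [5]], Q = [[1, 3, 4, 5], [2, 6, 8], [7]]

Insert each entry of the permutation into P by Schensted row insertion, recording in Q the position of each new cell.

Insert 5: appended to row 1. P = [[5]].
Insert 2: 2 bumps 5 from row 1; 5 starts row 2. P = [[2], [5]].
Insert 3: appended to row 1. P = [[2, 3], [5]].
Insert 7: appended to row 1. P = [[2, 3, 7], [5]].
Insert 8: appended to row 1. P = [[2, 3, 7, 8], [5]].
Insert 4: 4 bumps 7 from row 1; 7 appends to row 2. P = [[2, 3, 4, 8], [5, 7]].
Insert 1: 1 bumps 2 from row 1; 2 bumps 5 from row 2; 5 starts row 3. P = [[1, 3, 4, 8], [2, 7], [5]].
Insert 6: 6 bumps 8 from row 1; 8 appends to row 2. P = [[1, 3, 4, 6], [2, 7, 8], [5]].

So P = [[1, 3, 4, 6], [2, 7, 8], [5]], Q = [[1, 3, 4, 5], [2, 6, 8], [7]].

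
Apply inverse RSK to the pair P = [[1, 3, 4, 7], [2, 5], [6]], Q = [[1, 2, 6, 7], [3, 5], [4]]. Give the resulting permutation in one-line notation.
Reverse the RSK construction: for i from n down to 1, find the cell of Q containing i, remove the entry at that cell from P, and reverse-bump it up through P; the value ejected from row 1 is w(i).

Step i=7: Q has 7 at row 1, column 4; remove that cell from P, ejecting 7. So w(7) = 7. P is now [[1, 3, 4], [2, 5], [6]].
Step i=6: Q has 6 at row 1, column 3; remove that cell from P, ejecting 4. So w(6) = 4. P is now [[1, 3], [2, 5], [6]].
Step i=5: Q has 5 at row 2, column 2; remove 5 from row 2 of P and reverse-bump: 5 enters row 1 and ejects 3. So w(5) = 3. P is now [[1, 5], [2], [6]].
Step i=4: Q has 4 at row 3, column 1; remove 6 from row 3 of P and reverse-bump: 6 enters row 2 and ejects 2; 2 enters row 1 and ejects 1. So w(4) = 1. P is now [[2, 5], [6]].
Step i=3: Q has 3 at row 2, column 1; remove 6 from row 2 of P and reverse-bump: 6 enters row 1 and ejects 5. So w(3) = 5. P is now [[2, 6]].
Step i=2: Q has 2 at row 1, column 2; remove that cell from P, ejecting 6. So w(2) = 6. P is now [[2]].
Step i=1: Q has 1 at row 1, column 1; remove that cell from P, ejecting 2. So w(1) = 2. P is now [].

So w = 2 6 5 1 3 4 7.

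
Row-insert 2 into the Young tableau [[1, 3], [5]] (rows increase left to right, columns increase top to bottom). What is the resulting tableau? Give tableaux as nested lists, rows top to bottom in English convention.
In row 1, 2 replaces 3 (the leftmost entry greater than 2); 3 is bumped to row 2. In row 2, 3 replaces 5 (the leftmost entry greater than 3); 5 is bumped to row 3. 5 starts a new row 3. The new tableau is [[1, 2], [3], [5]].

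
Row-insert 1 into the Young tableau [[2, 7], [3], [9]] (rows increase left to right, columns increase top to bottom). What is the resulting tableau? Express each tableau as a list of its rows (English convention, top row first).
In row 1, 1 replaces 2 (the leftmost entry greater than 1); 2 is bumped to row 2. In row 2, 2 replaces 3 (the leftmost entry greater than 2); 3 is bumped to row 3. In row 3, 3 replaces 9 (the leftmost entry greater than 3); 9 is bumped to row 4. 9 starts a new row 4. The new tableau is [[1, 7], [2], [3], [9]].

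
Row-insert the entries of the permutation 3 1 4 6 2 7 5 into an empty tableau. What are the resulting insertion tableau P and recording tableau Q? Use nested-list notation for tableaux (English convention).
Insert each entry of the permutation into P by Schensted row insertion, recording in Q the position of each new cell.

Insert 3: appended to row 1. P = [[3]].
Insert 1: 1 bumps 3 from row 1; 3 starts row 2. P = [[1], [3]].
Insert 4: appended to row 1. P = [[1, 4], [3]].
Insert 6: appended to row 1. P = [[1, 4, 6], [3]].
Insert 2: 2 bumps 4 from row 1; 4 appends to row 2. P = [[1, 2, 6], [3, 4]].
Insert 7: appended to row 1. P = [[1, 2, 6, 7], [3, 4]].
Insert 5: 5 bumps 6 from row 1; 6 appends to row 2. P = [[1, 2, 5, 7], [3, 4, 6]].

So P = [[1, 2, 5, 7], [3, 4, 6]], Q = [[1, 3, 4, 6], [2, 5, 7]].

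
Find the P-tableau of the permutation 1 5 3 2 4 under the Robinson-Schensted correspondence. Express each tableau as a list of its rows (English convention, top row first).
P = [[1, 2, 4], [3], [5]]

After inserting 1: P = [[1]].
After inserting 5: P = [[1, 5]].
After inserting 3: P = [[1, 3], [5]].
After inserting 2: P = [[1, 2], [3], [5]].
After inserting 4: P = [[1, 2, 4], [3], [5]].

So P = [[1, 2, 4], [3], [5]].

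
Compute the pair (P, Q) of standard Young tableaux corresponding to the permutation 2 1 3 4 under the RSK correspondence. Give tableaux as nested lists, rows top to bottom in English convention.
Insert each entry of the permutation into P by Schensted row insertion, recording in Q the position of each new cell.

Insert 2: appended to row 1. P = [[2]], Q = [[1]].
Insert 1: 1 bumps 2 from row 1; 2 starts row 2. P = [[1], [2]], Q = [[1], [2]].
Insert 3: appended to row 1. P = [[1, 3], [2]], Q = [[1, 3], [2]].
Insert 4: appended to row 1. P = [[1, 3, 4], [2]], Q = [[1, 3, 4], [2]].

So P = [[1, 3, 4], [2]], Q = [[1, 3, 4], [2]].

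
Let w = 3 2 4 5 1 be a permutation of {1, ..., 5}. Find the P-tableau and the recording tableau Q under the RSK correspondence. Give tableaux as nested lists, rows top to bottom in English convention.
P = [[1, 4, 5], [2], [3]], Q = [[1, 3, 4], [2], [5]]

Insert each entry of the permutation into P by Schensted row insertion, recording in Q the position of each new cell.

Insert 3: appended to row 1. P = [[3]].
Insert 2: 2 bumps 3 from row 1; 3 starts row 2. P = [[2], [3]].
Insert 4: appended to row 1. P = [[2, 4], [3]].
Insert 5: appended to row 1. P = [[2, 4, 5], [3]].
Insert 1: 1 bumps 2 from row 1; 2 bumps 3 from row 2; 3 starts row 3. P = [[1, 4, 5], [2], [3]].

So P = [[1, 4, 5], [2], [3]], Q = [[1, 3, 4], [2], [5]].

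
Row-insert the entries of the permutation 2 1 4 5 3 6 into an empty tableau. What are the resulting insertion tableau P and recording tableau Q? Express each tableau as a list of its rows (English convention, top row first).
P = [[1, 3, 5, 6], [2, 4]], Q = [[1, 3, 4, 6], [2, 5]]

Insert each entry of the permutation into P by Schensted row insertion, recording in Q the position of each new cell.

After inserting 2: P = [[2]].
After inserting 1: P = [[1], [2]].
After inserting 4: P = [[1, 4], [2]].
After inserting 5: P = [[1, 4, 5], [2]].
After inserting 3: P = [[1, 3, 5], [2, 4]].
After inserting 6: P = [[1, 3, 5, 6], [2, 4]].

So P = [[1, 3, 5, 6], [2, 4]], Q = [[1, 3, 4, 6], [2, 5]].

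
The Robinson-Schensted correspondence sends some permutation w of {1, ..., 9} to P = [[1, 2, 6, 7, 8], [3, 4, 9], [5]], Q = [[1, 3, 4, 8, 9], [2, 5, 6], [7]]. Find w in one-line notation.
3 1 5 9 4 6 2 7 8

Reverse RSK: for i = n, n-1, ..., 1, locate i in Q, remove the corresponding corner cell from P, and reverse-bump its entry up through P; the value ejected from row 1 is w(i).

So w = 3 1 5 9 4 6 2 7 8.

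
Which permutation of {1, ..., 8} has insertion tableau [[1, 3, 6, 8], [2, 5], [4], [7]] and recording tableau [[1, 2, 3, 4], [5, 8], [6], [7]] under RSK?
Reverse the RSK construction: for i from n down to 1, find the cell of Q containing i, remove the entry at that cell from P, and reverse-bump it up through P; the value ejected from row 1 is w(i).

Step i=8: Q has 8 at row 2, column 2; remove 5 from row 2 of P and reverse-bump: 5 enters row 1 and ejects 3. So w(8) = 3. P is now [[1, 5, 6, 8], [2], [4], [7]].
Step i=7: Q has 7 at row 4, column 1; remove 7 from row 4 of P and reverse-bump: 7 enters row 3 and ejects 4; 4 enters row 2 and ejects 2; 2 enters row 1 and ejects 1. So w(7) = 1. P is now [[2, 5, 6, 8], [4], [7]].
Step i=6: Q has 6 at row 3, column 1; remove 7 from row 3 of P and reverse-bump: 7 enters row 2 and ejects 4; 4 enters row 1 and ejects 2. So w(6) = 2. P is now [[4, 5, 6, 8], [7]].
Step i=5: Q has 5 at row 2, column 1; remove 7 from row 2 of P and reverse-bump: 7 enters row 1 and ejects 6. So w(5) = 6. P is now [[4, 5, 7, 8]].
Step i=4: Q has 4 at row 1, column 4; remove that cell from P, ejecting 8. So w(4) = 8. P is now [[4, 5, 7]].
Step i=3: Q has 3 at row 1, column 3; remove that cell from P, ejecting 7. So w(3) = 7. P is now [[4, 5]].
Step i=2: Q has 2 at row 1, column 2; remove that cell from P, ejecting 5. So w(2) = 5. P is now [[4]].
Step i=1: Q has 1 at row 1, column 1; remove that cell from P, ejecting 4. So w(1) = 4. P is now [].

So w = 4 5 7 8 6 2 1 3.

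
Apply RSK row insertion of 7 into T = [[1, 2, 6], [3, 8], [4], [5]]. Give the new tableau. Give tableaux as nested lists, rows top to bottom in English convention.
[[1, 2, 6, 7], [3, 8], [4], [5]]

7 is larger than every entry of row 1, so it is appended to row 1. The new tableau is [[1, 2, 6, 7], [3, 8], [4], [5]].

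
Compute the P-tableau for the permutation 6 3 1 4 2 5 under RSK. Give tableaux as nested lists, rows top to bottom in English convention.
P = [[1, 2, 5], [3, 4], [6]]

Insert 6: appended to row 1. P = [[6]].
Insert 3: 3 bumps 6 from row 1; 6 starts row 2. P = [[3], [6]].
Insert 1: 1 bumps 3 from row 1; 3 bumps 6 from row 2; 6 starts row 3. P = [[1], [3], [6]].
Insert 4: appended to row 1. P = [[1, 4], [3], [6]].
Insert 2: 2 bumps 4 from row 1; 4 appends to row 2. P = [[1, 2], [3, 4], [6]].
Insert 5: appended to row 1. P = [[1, 2, 5], [3, 4], [6]].

So P = [[1, 2, 5], [3, 4], [6]].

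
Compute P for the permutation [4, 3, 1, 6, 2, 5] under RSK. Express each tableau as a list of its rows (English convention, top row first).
After inserting 4: P = [[4]].
After inserting 3: P = [[3], [4]].
After inserting 1: P = [[1], [3], [4]].
After inserting 6: P = [[1, 6], [3], [4]].
After inserting 2: P = [[1, 2], [3, 6], [4]].
After inserting 5: P = [[1, 2, 5], [3, 6], [4]].

So P = [[1, 2, 5], [3, 6], [4]].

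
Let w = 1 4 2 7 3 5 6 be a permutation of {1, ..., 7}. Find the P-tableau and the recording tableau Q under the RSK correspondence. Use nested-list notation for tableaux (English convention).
P = [[1, 2, 3, 5, 6], [4, 7]], Q = [[1, 2, 4, 6, 7], [3, 5]]

Insert each entry of the permutation into P by Schensted row insertion, recording in Q the position of each new cell.

Insert 1: appended to row 1. P = [[1]], Q = [[1]].
Insert 4: appended to row 1. P = [[1, 4]], Q = [[1, 2]].
Insert 2: 2 bumps 4 from row 1; 4 starts row 2. P = [[1, 2], [4]], Q = [[1, 2], [3]].
Insert 7: appended to row 1. P = [[1, 2, 7], [4]], Q = [[1, 2, 4], [3]].
Insert 3: 3 bumps 7 from row 1; 7 appends to row 2. P = [[1, 2, 3], [4, 7]], Q = [[1, 2, 4], [3, 5]].
Insert 5: appended to row 1. P = [[1, 2, 3, 5], [4, 7]], Q = [[1, 2, 4, 6], [3, 5]].
Insert 6: appended to row 1. P = [[1, 2, 3, 5, 6], [4, 7]], Q = [[1, 2, 4, 6, 7], [3, 5]].

So P = [[1, 2, 3, 5, 6], [4, 7]], Q = [[1, 2, 4, 6, 7], [3, 5]].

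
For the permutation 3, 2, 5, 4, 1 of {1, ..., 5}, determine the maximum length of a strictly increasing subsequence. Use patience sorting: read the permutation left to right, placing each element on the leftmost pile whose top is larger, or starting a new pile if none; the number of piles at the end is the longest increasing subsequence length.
2

3: new pile. tops = [3]
2: onto pile 1 (replacing 3). tops = [2]
5: new pile. tops = [2, 5]
4: onto pile 2 (replacing 5). tops = [2, 4]
1: onto pile 1 (replacing 2). tops = [1, 4]

2 piles, so the longest increasing subsequence has length 2.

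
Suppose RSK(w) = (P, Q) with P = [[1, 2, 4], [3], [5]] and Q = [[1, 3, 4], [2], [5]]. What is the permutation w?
5 1 3 4 2

Reverse the RSK construction: for i from n down to 1, find the cell of Q containing i, remove the entry at that cell from P, and reverse-bump it up through P; the value ejected from row 1 is w(i).

Step i=5: Q has 5 at row 3, column 1; remove 5 from row 3 of P and reverse-bump: 5 enters row 2 and ejects 3; 3 enters row 1 and ejects 2. So w(5) = 2. P is now [[1, 3, 4], [5]].
Step i=4: Q has 4 at row 1, column 3; remove that cell from P, ejecting 4. So w(4) = 4. P is now [[1, 3], [5]].
Step i=3: Q has 3 at row 1, column 2; remove that cell from P, ejecting 3. So w(3) = 3. P is now [[1], [5]].
Step i=2: Q has 2 at row 2, column 1; remove 5 from row 2 of P and reverse-bump: 5 enters row 1 and ejects 1. So w(2) = 1. P is now [[5]].
Step i=1: Q has 1 at row 1, column 1; remove that cell from P, ejecting 5. So w(1) = 5. P is now [].

So w = 5 1 3 4 2.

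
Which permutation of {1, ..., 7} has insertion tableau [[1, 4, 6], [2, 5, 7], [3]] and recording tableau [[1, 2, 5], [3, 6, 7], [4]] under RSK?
3 5 2 1 7 4 6

Reverse the RSK construction: for i from n down to 1, find the cell of Q containing i, remove the entry at that cell from P, and reverse-bump it up through P; the value ejected from row 1 is w(i).

Step i=7: Q has 7 at row 2, column 3; remove 7 from row 2 of P and reverse-bump: 7 enters row 1 and ejects 6. So w(7) = 6. P is now [[1, 4, 7], [2, 5], [3]].
Step i=6: Q has 6 at row 2, column 2; remove 5 from row 2 of P and reverse-bump: 5 enters row 1 and ejects 4. So w(6) = 4. P is now [[1, 5, 7], [2], [3]].
Step i=5: Q has 5 at row 1, column 3; remove that cell from P, ejecting 7. So w(5) = 7. P is now [[1, 5], [2], [3]].
Step i=4: Q has 4 at row 3, column 1; remove 3 from row 3 of P and reverse-bump: 3 enters row 2 and ejects 2; 2 enters row 1 and ejects 1. So w(4) = 1. P is now [[2, 5], [3]].
Step i=3: Q has 3 at row 2, column 1; remove 3 from row 2 of P and reverse-bump: 3 enters row 1 and ejects 2. So w(3) = 2. P is now [[3, 5]].
Step i=2: Q has 2 at row 1, column 2; remove that cell from P, ejecting 5. So w(2) = 5. P is now [[3]].
Step i=1: Q has 1 at row 1, column 1; remove that cell from P, ejecting 3. So w(1) = 3. P is now [].

So w = 3 5 2 1 7 4 6.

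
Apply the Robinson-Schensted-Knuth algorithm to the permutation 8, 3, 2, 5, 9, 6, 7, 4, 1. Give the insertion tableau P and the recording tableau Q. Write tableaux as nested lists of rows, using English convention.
Insert each entry of the permutation into P by Schensted row insertion, recording in Q the position of each new cell.

Insert 8: appended to row 1. P = [[8]].
Insert 3: 3 bumps 8 from row 1; 8 starts row 2. P = [[3], [8]].
Insert 2: 2 bumps 3 from row 1; 3 bumps 8 from row 2; 8 starts row 3. P = [[2], [3], [8]].
Insert 5: appended to row 1. P = [[2, 5], [3], [8]].
Insert 9: appended to row 1. P = [[2, 5, 9], [3], [8]].
Insert 6: 6 bumps 9 from row 1; 9 appends to row 2. P = [[2, 5, 6], [3, 9], [8]].
Insert 7: appended to row 1. P = [[2, 5, 6, 7], [3, 9], [8]].
Insert 4: 4 bumps 5 from row 1; 5 bumps 9 from row 2; 9 appends to row 3. P = [[2, 4, 6, 7], [3, 5], [8, 9]].
Insert 1: 1 bumps 2 from row 1; 2 bumps 3 from row 2; 3 bumps 8 from row 3; 8 starts row 4. P = [[1, 4, 6, 7], [2, 5], [3, 9], [8]].

So P = [[1, 4, 6, 7], [2, 5], [3, 9], [8]], Q = [[1, 4, 5, 7], [2, 6], [3, 8], [9]].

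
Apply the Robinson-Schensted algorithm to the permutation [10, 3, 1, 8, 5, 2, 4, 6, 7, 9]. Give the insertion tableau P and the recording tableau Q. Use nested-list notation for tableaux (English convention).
P = [[1, 2, 4, 6, 7, 9], [3, 5], [8], [10]], Q = [[1, 4, 7, 8, 9, 10], [2, 5], [3], [6]]

Insert each entry of the permutation into P by Schensted row insertion, recording in Q the position of each new cell.

After inserting 10: P = [[10]].
After inserting 3: P = [[3], [10]].
After inserting 1: P = [[1], [3], [10]].
After inserting 8: P = [[1, 8], [3], [10]].
After inserting 5: P = [[1, 5], [3, 8], [10]].
After inserting 2: P = [[1, 2], [3, 5], [8], [10]].
After inserting 4: P = [[1, 2, 4], [3, 5], [8], [10]].
After inserting 6: P = [[1, 2, 4, 6], [3, 5], [8], [10]].
After inserting 7: P = [[1, 2, 4, 6, 7], [3, 5], [8], [10]].
After inserting 9: P = [[1, 2, 4, 6, 7, 9], [3, 5], [8], [10]].

So P = [[1, 2, 4, 6, 7, 9], [3, 5], [8], [10]], Q = [[1, 4, 7, 8, 9, 10], [2, 5], [3], [6]].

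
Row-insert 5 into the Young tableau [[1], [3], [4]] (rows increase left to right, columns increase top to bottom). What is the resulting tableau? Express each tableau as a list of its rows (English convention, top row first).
5 is larger than every entry of row 1, so it is appended to row 1. The new tableau is [[1, 5], [3], [4]].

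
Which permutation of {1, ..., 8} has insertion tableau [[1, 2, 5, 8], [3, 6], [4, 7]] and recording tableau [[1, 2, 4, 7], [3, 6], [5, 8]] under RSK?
Reverse the RSK construction: for i from n down to 1, find the cell of Q containing i, remove the entry at that cell from P, and reverse-bump it up through P; the value ejected from row 1 is w(i).

Step i=8: Q has 8 at row 3, column 2; remove 7 from row 3 of P and reverse-bump: 7 enters row 2 and ejects 6; 6 enters row 1 and ejects 5. So w(8) = 5. P is now [[1, 2, 6, 8], [3, 7], [4]].
Step i=7: Q has 7 at row 1, column 4; remove that cell from P, ejecting 8. So w(7) = 8. P is now [[1, 2, 6], [3, 7], [4]].
Step i=6: Q has 6 at row 2, column 2; remove 7 from row 2 of P and reverse-bump: 7 enters row 1 and ejects 6. So w(6) = 6. P is now [[1, 2, 7], [3], [4]].
Step i=5: Q has 5 at row 3, column 1; remove 4 from row 3 of P and reverse-bump: 4 enters row 2 and ejects 3; 3 enters row 1 and ejects 2. So w(5) = 2. P is now [[1, 3, 7], [4]].
Step i=4: Q has 4 at row 1, column 3; remove that cell from P, ejecting 7. So w(4) = 7. P is now [[1, 3], [4]].
Step i=3: Q has 3 at row 2, column 1; remove 4 from row 2 of P and reverse-bump: 4 enters row 1 and ejects 3. So w(3) = 3. P is now [[1, 4]].
Step i=2: Q has 2 at row 1, column 2; remove that cell from P, ejecting 4. So w(2) = 4. P is now [[1]].
Step i=1: Q has 1 at row 1, column 1; remove that cell from P, ejecting 1. So w(1) = 1. P is now [].

So w = 1 4 3 7 2 6 8 5.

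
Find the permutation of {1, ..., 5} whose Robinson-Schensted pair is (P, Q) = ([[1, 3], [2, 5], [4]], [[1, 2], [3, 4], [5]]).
4 5 2 3 1

Reverse the RSK construction: for i from n down to 1, find the cell of Q containing i, remove the entry at that cell from P, and reverse-bump it up through P; the value ejected from row 1 is w(i).

Step i=5: Q has 5 at row 3, column 1; remove 4 from row 3 of P and reverse-bump: 4 enters row 2 and ejects 2; 2 enters row 1 and ejects 1. So w(5) = 1. P is now [[2, 3], [4, 5]].
Step i=4: Q has 4 at row 2, column 2; remove 5 from row 2 of P and reverse-bump: 5 enters row 1 and ejects 3. So w(4) = 3. P is now [[2, 5], [4]].
Step i=3: Q has 3 at row 2, column 1; remove 4 from row 2 of P and reverse-bump: 4 enters row 1 and ejects 2. So w(3) = 2. P is now [[4, 5]].
Step i=2: Q has 2 at row 1, column 2; remove that cell from P, ejecting 5. So w(2) = 5. P is now [[4]].
Step i=1: Q has 1 at row 1, column 1; remove that cell from P, ejecting 4. So w(1) = 4. P is now [].

So w = 4 5 2 3 1.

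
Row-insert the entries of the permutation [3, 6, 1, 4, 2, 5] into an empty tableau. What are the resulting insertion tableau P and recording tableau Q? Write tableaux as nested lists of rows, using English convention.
Insert each entry of the permutation into P by Schensted row insertion, recording in Q the position of each new cell.

After inserting 3: P = [[3]].
After inserting 6: P = [[3, 6]].
After inserting 1: P = [[1, 6], [3]].
After inserting 4: P = [[1, 4], [3, 6]].
After inserting 2: P = [[1, 2], [3, 4], [6]].
After inserting 5: P = [[1, 2, 5], [3, 4], [6]].

So P = [[1, 2, 5], [3, 4], [6]], Q = [[1, 2, 6], [3, 4], [5]].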